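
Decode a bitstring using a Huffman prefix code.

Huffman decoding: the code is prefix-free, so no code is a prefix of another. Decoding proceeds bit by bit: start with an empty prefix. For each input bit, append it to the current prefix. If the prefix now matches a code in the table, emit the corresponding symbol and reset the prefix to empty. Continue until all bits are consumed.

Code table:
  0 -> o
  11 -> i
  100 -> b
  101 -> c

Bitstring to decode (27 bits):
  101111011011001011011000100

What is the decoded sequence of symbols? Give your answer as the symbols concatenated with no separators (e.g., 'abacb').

Answer: ciccbccbob

Derivation:
Bit 0: prefix='1' (no match yet)
Bit 1: prefix='10' (no match yet)
Bit 2: prefix='101' -> emit 'c', reset
Bit 3: prefix='1' (no match yet)
Bit 4: prefix='11' -> emit 'i', reset
Bit 5: prefix='1' (no match yet)
Bit 6: prefix='10' (no match yet)
Bit 7: prefix='101' -> emit 'c', reset
Bit 8: prefix='1' (no match yet)
Bit 9: prefix='10' (no match yet)
Bit 10: prefix='101' -> emit 'c', reset
Bit 11: prefix='1' (no match yet)
Bit 12: prefix='10' (no match yet)
Bit 13: prefix='100' -> emit 'b', reset
Bit 14: prefix='1' (no match yet)
Bit 15: prefix='10' (no match yet)
Bit 16: prefix='101' -> emit 'c', reset
Bit 17: prefix='1' (no match yet)
Bit 18: prefix='10' (no match yet)
Bit 19: prefix='101' -> emit 'c', reset
Bit 20: prefix='1' (no match yet)
Bit 21: prefix='10' (no match yet)
Bit 22: prefix='100' -> emit 'b', reset
Bit 23: prefix='0' -> emit 'o', reset
Bit 24: prefix='1' (no match yet)
Bit 25: prefix='10' (no match yet)
Bit 26: prefix='100' -> emit 'b', reset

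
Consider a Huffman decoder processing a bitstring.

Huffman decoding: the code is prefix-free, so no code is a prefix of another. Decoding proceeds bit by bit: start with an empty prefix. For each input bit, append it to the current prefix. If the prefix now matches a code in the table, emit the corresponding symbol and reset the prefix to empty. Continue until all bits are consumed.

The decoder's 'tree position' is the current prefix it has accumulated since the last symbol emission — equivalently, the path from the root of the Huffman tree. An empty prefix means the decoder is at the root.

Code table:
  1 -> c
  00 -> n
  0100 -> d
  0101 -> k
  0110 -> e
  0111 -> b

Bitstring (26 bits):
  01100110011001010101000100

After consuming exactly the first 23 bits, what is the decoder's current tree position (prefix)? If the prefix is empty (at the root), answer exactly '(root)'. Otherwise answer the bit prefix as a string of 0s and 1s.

Bit 0: prefix='0' (no match yet)
Bit 1: prefix='01' (no match yet)
Bit 2: prefix='011' (no match yet)
Bit 3: prefix='0110' -> emit 'e', reset
Bit 4: prefix='0' (no match yet)
Bit 5: prefix='01' (no match yet)
Bit 6: prefix='011' (no match yet)
Bit 7: prefix='0110' -> emit 'e', reset
Bit 8: prefix='0' (no match yet)
Bit 9: prefix='01' (no match yet)
Bit 10: prefix='011' (no match yet)
Bit 11: prefix='0110' -> emit 'e', reset
Bit 12: prefix='0' (no match yet)
Bit 13: prefix='01' (no match yet)
Bit 14: prefix='010' (no match yet)
Bit 15: prefix='0101' -> emit 'k', reset
Bit 16: prefix='0' (no match yet)
Bit 17: prefix='01' (no match yet)
Bit 18: prefix='010' (no match yet)
Bit 19: prefix='0101' -> emit 'k', reset
Bit 20: prefix='0' (no match yet)
Bit 21: prefix='00' -> emit 'n', reset
Bit 22: prefix='0' (no match yet)

Answer: 0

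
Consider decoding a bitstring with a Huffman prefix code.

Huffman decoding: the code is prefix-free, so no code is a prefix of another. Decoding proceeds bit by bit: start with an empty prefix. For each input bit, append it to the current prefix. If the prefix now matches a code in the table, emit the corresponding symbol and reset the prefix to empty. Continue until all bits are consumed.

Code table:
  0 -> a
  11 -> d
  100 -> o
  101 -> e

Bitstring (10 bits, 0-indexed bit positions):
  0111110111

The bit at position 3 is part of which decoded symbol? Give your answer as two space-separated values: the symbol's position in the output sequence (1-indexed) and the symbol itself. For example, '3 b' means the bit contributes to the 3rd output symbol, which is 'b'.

Bit 0: prefix='0' -> emit 'a', reset
Bit 1: prefix='1' (no match yet)
Bit 2: prefix='11' -> emit 'd', reset
Bit 3: prefix='1' (no match yet)
Bit 4: prefix='11' -> emit 'd', reset
Bit 5: prefix='1' (no match yet)
Bit 6: prefix='10' (no match yet)
Bit 7: prefix='101' -> emit 'e', reset

Answer: 3 d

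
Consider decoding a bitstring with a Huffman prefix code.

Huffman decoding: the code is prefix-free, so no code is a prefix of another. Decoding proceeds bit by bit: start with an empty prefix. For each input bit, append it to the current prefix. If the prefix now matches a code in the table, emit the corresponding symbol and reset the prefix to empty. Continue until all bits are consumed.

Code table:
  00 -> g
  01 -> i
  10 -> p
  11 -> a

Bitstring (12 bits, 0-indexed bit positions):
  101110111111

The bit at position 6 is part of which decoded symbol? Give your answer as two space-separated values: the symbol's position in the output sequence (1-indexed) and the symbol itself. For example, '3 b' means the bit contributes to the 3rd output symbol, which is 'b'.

Bit 0: prefix='1' (no match yet)
Bit 1: prefix='10' -> emit 'p', reset
Bit 2: prefix='1' (no match yet)
Bit 3: prefix='11' -> emit 'a', reset
Bit 4: prefix='1' (no match yet)
Bit 5: prefix='10' -> emit 'p', reset
Bit 6: prefix='1' (no match yet)
Bit 7: prefix='11' -> emit 'a', reset
Bit 8: prefix='1' (no match yet)
Bit 9: prefix='11' -> emit 'a', reset
Bit 10: prefix='1' (no match yet)

Answer: 4 a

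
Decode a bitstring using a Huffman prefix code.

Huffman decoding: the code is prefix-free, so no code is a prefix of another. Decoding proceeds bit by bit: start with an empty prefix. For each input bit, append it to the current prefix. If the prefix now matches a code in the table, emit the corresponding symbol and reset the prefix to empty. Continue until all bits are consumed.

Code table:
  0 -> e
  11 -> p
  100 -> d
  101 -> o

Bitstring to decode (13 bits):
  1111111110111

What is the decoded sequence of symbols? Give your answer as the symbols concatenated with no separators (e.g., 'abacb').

Answer: ppppop

Derivation:
Bit 0: prefix='1' (no match yet)
Bit 1: prefix='11' -> emit 'p', reset
Bit 2: prefix='1' (no match yet)
Bit 3: prefix='11' -> emit 'p', reset
Bit 4: prefix='1' (no match yet)
Bit 5: prefix='11' -> emit 'p', reset
Bit 6: prefix='1' (no match yet)
Bit 7: prefix='11' -> emit 'p', reset
Bit 8: prefix='1' (no match yet)
Bit 9: prefix='10' (no match yet)
Bit 10: prefix='101' -> emit 'o', reset
Bit 11: prefix='1' (no match yet)
Bit 12: prefix='11' -> emit 'p', reset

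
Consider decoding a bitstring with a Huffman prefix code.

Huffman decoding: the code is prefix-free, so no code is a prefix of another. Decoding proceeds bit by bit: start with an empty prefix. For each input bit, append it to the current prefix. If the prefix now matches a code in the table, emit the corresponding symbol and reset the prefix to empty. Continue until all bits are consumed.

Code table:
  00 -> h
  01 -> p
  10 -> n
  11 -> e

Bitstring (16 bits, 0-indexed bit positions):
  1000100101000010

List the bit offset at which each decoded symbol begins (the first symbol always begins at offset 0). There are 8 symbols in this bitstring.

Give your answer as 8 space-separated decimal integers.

Answer: 0 2 4 6 8 10 12 14

Derivation:
Bit 0: prefix='1' (no match yet)
Bit 1: prefix='10' -> emit 'n', reset
Bit 2: prefix='0' (no match yet)
Bit 3: prefix='00' -> emit 'h', reset
Bit 4: prefix='1' (no match yet)
Bit 5: prefix='10' -> emit 'n', reset
Bit 6: prefix='0' (no match yet)
Bit 7: prefix='01' -> emit 'p', reset
Bit 8: prefix='0' (no match yet)
Bit 9: prefix='01' -> emit 'p', reset
Bit 10: prefix='0' (no match yet)
Bit 11: prefix='00' -> emit 'h', reset
Bit 12: prefix='0' (no match yet)
Bit 13: prefix='00' -> emit 'h', reset
Bit 14: prefix='1' (no match yet)
Bit 15: prefix='10' -> emit 'n', reset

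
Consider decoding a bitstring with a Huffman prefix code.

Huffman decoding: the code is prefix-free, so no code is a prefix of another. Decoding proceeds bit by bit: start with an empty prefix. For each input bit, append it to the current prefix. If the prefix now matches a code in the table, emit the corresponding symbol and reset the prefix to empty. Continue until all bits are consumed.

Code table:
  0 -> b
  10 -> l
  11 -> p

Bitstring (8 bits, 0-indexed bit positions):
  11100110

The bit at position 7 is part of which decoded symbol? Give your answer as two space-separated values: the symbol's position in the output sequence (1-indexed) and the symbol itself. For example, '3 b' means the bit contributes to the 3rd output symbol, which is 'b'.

Bit 0: prefix='1' (no match yet)
Bit 1: prefix='11' -> emit 'p', reset
Bit 2: prefix='1' (no match yet)
Bit 3: prefix='10' -> emit 'l', reset
Bit 4: prefix='0' -> emit 'b', reset
Bit 5: prefix='1' (no match yet)
Bit 6: prefix='11' -> emit 'p', reset
Bit 7: prefix='0' -> emit 'b', reset

Answer: 5 b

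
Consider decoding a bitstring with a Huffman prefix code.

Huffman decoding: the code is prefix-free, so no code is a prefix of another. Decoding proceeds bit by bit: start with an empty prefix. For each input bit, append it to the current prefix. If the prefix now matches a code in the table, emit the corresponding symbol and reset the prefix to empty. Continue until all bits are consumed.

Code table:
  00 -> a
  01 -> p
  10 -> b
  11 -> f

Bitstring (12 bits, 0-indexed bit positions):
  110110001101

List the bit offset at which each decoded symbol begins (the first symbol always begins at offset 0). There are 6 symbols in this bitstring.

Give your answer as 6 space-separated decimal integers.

Answer: 0 2 4 6 8 10

Derivation:
Bit 0: prefix='1' (no match yet)
Bit 1: prefix='11' -> emit 'f', reset
Bit 2: prefix='0' (no match yet)
Bit 3: prefix='01' -> emit 'p', reset
Bit 4: prefix='1' (no match yet)
Bit 5: prefix='10' -> emit 'b', reset
Bit 6: prefix='0' (no match yet)
Bit 7: prefix='00' -> emit 'a', reset
Bit 8: prefix='1' (no match yet)
Bit 9: prefix='11' -> emit 'f', reset
Bit 10: prefix='0' (no match yet)
Bit 11: prefix='01' -> emit 'p', reset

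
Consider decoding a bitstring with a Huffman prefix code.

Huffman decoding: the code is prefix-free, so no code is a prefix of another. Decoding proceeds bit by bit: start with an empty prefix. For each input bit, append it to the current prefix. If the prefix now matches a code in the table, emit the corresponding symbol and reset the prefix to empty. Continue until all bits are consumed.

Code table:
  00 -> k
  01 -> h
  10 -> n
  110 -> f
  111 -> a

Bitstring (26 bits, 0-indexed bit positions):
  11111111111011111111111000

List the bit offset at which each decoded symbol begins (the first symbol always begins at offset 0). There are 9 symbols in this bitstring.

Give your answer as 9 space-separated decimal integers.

Bit 0: prefix='1' (no match yet)
Bit 1: prefix='11' (no match yet)
Bit 2: prefix='111' -> emit 'a', reset
Bit 3: prefix='1' (no match yet)
Bit 4: prefix='11' (no match yet)
Bit 5: prefix='111' -> emit 'a', reset
Bit 6: prefix='1' (no match yet)
Bit 7: prefix='11' (no match yet)
Bit 8: prefix='111' -> emit 'a', reset
Bit 9: prefix='1' (no match yet)
Bit 10: prefix='11' (no match yet)
Bit 11: prefix='110' -> emit 'f', reset
Bit 12: prefix='1' (no match yet)
Bit 13: prefix='11' (no match yet)
Bit 14: prefix='111' -> emit 'a', reset
Bit 15: prefix='1' (no match yet)
Bit 16: prefix='11' (no match yet)
Bit 17: prefix='111' -> emit 'a', reset
Bit 18: prefix='1' (no match yet)
Bit 19: prefix='11' (no match yet)
Bit 20: prefix='111' -> emit 'a', reset
Bit 21: prefix='1' (no match yet)
Bit 22: prefix='11' (no match yet)
Bit 23: prefix='110' -> emit 'f', reset
Bit 24: prefix='0' (no match yet)
Bit 25: prefix='00' -> emit 'k', reset

Answer: 0 3 6 9 12 15 18 21 24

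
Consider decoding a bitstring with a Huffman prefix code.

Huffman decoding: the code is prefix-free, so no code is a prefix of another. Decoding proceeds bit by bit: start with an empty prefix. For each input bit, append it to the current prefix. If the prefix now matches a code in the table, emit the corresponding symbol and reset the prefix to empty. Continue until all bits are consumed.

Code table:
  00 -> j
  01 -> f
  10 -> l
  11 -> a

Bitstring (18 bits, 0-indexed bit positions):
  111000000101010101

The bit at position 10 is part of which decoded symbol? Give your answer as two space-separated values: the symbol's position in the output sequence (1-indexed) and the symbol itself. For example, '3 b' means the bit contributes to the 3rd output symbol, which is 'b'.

Bit 0: prefix='1' (no match yet)
Bit 1: prefix='11' -> emit 'a', reset
Bit 2: prefix='1' (no match yet)
Bit 3: prefix='10' -> emit 'l', reset
Bit 4: prefix='0' (no match yet)
Bit 5: prefix='00' -> emit 'j', reset
Bit 6: prefix='0' (no match yet)
Bit 7: prefix='00' -> emit 'j', reset
Bit 8: prefix='0' (no match yet)
Bit 9: prefix='01' -> emit 'f', reset
Bit 10: prefix='0' (no match yet)
Bit 11: prefix='01' -> emit 'f', reset
Bit 12: prefix='0' (no match yet)
Bit 13: prefix='01' -> emit 'f', reset
Bit 14: prefix='0' (no match yet)

Answer: 6 f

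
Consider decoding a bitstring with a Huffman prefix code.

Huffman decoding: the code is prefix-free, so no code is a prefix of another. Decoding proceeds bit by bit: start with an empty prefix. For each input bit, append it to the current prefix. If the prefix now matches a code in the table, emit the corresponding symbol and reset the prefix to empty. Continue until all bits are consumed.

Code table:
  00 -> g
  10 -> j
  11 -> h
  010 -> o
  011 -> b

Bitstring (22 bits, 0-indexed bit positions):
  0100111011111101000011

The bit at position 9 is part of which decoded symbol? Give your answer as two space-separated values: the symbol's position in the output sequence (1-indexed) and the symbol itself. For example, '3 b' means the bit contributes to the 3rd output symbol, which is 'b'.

Bit 0: prefix='0' (no match yet)
Bit 1: prefix='01' (no match yet)
Bit 2: prefix='010' -> emit 'o', reset
Bit 3: prefix='0' (no match yet)
Bit 4: prefix='01' (no match yet)
Bit 5: prefix='011' -> emit 'b', reset
Bit 6: prefix='1' (no match yet)
Bit 7: prefix='10' -> emit 'j', reset
Bit 8: prefix='1' (no match yet)
Bit 9: prefix='11' -> emit 'h', reset
Bit 10: prefix='1' (no match yet)
Bit 11: prefix='11' -> emit 'h', reset
Bit 12: prefix='1' (no match yet)
Bit 13: prefix='11' -> emit 'h', reset

Answer: 4 h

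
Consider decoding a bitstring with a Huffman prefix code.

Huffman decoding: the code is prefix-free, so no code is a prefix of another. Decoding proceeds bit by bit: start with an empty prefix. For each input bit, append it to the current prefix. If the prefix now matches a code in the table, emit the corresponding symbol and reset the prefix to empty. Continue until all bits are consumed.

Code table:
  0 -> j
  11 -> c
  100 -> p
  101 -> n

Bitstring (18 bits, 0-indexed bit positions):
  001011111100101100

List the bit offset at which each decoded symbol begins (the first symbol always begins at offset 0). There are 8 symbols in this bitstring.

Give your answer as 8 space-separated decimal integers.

Bit 0: prefix='0' -> emit 'j', reset
Bit 1: prefix='0' -> emit 'j', reset
Bit 2: prefix='1' (no match yet)
Bit 3: prefix='10' (no match yet)
Bit 4: prefix='101' -> emit 'n', reset
Bit 5: prefix='1' (no match yet)
Bit 6: prefix='11' -> emit 'c', reset
Bit 7: prefix='1' (no match yet)
Bit 8: prefix='11' -> emit 'c', reset
Bit 9: prefix='1' (no match yet)
Bit 10: prefix='10' (no match yet)
Bit 11: prefix='100' -> emit 'p', reset
Bit 12: prefix='1' (no match yet)
Bit 13: prefix='10' (no match yet)
Bit 14: prefix='101' -> emit 'n', reset
Bit 15: prefix='1' (no match yet)
Bit 16: prefix='10' (no match yet)
Bit 17: prefix='100' -> emit 'p', reset

Answer: 0 1 2 5 7 9 12 15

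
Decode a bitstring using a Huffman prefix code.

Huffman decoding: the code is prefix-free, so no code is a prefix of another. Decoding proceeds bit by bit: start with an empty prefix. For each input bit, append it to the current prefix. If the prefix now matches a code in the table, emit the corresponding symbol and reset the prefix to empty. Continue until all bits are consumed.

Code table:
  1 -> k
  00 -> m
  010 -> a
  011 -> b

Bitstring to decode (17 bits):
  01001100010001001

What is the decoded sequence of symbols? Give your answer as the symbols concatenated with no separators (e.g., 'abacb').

Bit 0: prefix='0' (no match yet)
Bit 1: prefix='01' (no match yet)
Bit 2: prefix='010' -> emit 'a', reset
Bit 3: prefix='0' (no match yet)
Bit 4: prefix='01' (no match yet)
Bit 5: prefix='011' -> emit 'b', reset
Bit 6: prefix='0' (no match yet)
Bit 7: prefix='00' -> emit 'm', reset
Bit 8: prefix='0' (no match yet)
Bit 9: prefix='01' (no match yet)
Bit 10: prefix='010' -> emit 'a', reset
Bit 11: prefix='0' (no match yet)
Bit 12: prefix='00' -> emit 'm', reset
Bit 13: prefix='1' -> emit 'k', reset
Bit 14: prefix='0' (no match yet)
Bit 15: prefix='00' -> emit 'm', reset
Bit 16: prefix='1' -> emit 'k', reset

Answer: abmamkmk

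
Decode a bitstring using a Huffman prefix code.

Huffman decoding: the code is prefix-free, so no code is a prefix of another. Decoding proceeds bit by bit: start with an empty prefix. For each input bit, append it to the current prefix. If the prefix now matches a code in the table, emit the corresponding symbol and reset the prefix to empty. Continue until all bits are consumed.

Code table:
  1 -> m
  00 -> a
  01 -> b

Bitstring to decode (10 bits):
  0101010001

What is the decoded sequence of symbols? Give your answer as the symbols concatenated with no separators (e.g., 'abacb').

Bit 0: prefix='0' (no match yet)
Bit 1: prefix='01' -> emit 'b', reset
Bit 2: prefix='0' (no match yet)
Bit 3: prefix='01' -> emit 'b', reset
Bit 4: prefix='0' (no match yet)
Bit 5: prefix='01' -> emit 'b', reset
Bit 6: prefix='0' (no match yet)
Bit 7: prefix='00' -> emit 'a', reset
Bit 8: prefix='0' (no match yet)
Bit 9: prefix='01' -> emit 'b', reset

Answer: bbbab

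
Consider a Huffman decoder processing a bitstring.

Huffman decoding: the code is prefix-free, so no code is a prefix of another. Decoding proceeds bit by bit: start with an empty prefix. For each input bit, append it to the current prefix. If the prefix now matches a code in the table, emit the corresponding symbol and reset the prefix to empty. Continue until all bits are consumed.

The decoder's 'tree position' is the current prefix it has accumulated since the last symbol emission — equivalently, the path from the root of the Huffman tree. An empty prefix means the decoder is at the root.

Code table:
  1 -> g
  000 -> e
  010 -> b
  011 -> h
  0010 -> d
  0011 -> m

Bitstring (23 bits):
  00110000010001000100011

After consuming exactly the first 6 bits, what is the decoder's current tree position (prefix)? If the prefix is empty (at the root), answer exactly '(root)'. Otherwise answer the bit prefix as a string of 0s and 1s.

Answer: 00

Derivation:
Bit 0: prefix='0' (no match yet)
Bit 1: prefix='00' (no match yet)
Bit 2: prefix='001' (no match yet)
Bit 3: prefix='0011' -> emit 'm', reset
Bit 4: prefix='0' (no match yet)
Bit 5: prefix='00' (no match yet)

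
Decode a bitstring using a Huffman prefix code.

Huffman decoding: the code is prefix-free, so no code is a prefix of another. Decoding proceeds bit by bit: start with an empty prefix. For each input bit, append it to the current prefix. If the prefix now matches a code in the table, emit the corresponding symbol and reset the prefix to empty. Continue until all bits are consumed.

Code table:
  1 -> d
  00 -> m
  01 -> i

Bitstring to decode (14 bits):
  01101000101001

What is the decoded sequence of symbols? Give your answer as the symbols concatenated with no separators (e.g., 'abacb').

Bit 0: prefix='0' (no match yet)
Bit 1: prefix='01' -> emit 'i', reset
Bit 2: prefix='1' -> emit 'd', reset
Bit 3: prefix='0' (no match yet)
Bit 4: prefix='01' -> emit 'i', reset
Bit 5: prefix='0' (no match yet)
Bit 6: prefix='00' -> emit 'm', reset
Bit 7: prefix='0' (no match yet)
Bit 8: prefix='01' -> emit 'i', reset
Bit 9: prefix='0' (no match yet)
Bit 10: prefix='01' -> emit 'i', reset
Bit 11: prefix='0' (no match yet)
Bit 12: prefix='00' -> emit 'm', reset
Bit 13: prefix='1' -> emit 'd', reset

Answer: idimiimd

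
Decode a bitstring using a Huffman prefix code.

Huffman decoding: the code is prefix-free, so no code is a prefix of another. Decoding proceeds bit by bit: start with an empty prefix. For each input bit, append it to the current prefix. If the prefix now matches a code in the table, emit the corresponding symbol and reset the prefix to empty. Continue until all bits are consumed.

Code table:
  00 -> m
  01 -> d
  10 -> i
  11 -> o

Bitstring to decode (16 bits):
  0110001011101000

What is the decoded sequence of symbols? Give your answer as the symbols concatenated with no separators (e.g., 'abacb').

Bit 0: prefix='0' (no match yet)
Bit 1: prefix='01' -> emit 'd', reset
Bit 2: prefix='1' (no match yet)
Bit 3: prefix='10' -> emit 'i', reset
Bit 4: prefix='0' (no match yet)
Bit 5: prefix='00' -> emit 'm', reset
Bit 6: prefix='1' (no match yet)
Bit 7: prefix='10' -> emit 'i', reset
Bit 8: prefix='1' (no match yet)
Bit 9: prefix='11' -> emit 'o', reset
Bit 10: prefix='1' (no match yet)
Bit 11: prefix='10' -> emit 'i', reset
Bit 12: prefix='1' (no match yet)
Bit 13: prefix='10' -> emit 'i', reset
Bit 14: prefix='0' (no match yet)
Bit 15: prefix='00' -> emit 'm', reset

Answer: dimioiim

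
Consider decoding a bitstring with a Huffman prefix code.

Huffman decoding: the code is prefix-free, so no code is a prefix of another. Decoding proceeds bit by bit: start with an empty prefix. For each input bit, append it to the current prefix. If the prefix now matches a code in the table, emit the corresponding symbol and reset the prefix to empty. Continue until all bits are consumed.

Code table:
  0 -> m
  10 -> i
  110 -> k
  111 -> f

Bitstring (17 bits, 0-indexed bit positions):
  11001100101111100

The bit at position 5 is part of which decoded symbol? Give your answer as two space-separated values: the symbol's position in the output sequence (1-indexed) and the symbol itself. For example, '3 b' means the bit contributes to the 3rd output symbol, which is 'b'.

Bit 0: prefix='1' (no match yet)
Bit 1: prefix='11' (no match yet)
Bit 2: prefix='110' -> emit 'k', reset
Bit 3: prefix='0' -> emit 'm', reset
Bit 4: prefix='1' (no match yet)
Bit 5: prefix='11' (no match yet)
Bit 6: prefix='110' -> emit 'k', reset
Bit 7: prefix='0' -> emit 'm', reset
Bit 8: prefix='1' (no match yet)
Bit 9: prefix='10' -> emit 'i', reset

Answer: 3 k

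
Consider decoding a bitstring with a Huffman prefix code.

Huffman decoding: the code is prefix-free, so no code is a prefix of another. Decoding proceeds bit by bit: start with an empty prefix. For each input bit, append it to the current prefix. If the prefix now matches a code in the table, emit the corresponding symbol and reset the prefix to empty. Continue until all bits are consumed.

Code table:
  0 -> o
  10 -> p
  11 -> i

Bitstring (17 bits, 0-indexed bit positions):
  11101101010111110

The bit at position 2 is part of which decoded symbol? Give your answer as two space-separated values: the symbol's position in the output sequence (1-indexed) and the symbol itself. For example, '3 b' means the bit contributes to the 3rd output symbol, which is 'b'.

Bit 0: prefix='1' (no match yet)
Bit 1: prefix='11' -> emit 'i', reset
Bit 2: prefix='1' (no match yet)
Bit 3: prefix='10' -> emit 'p', reset
Bit 4: prefix='1' (no match yet)
Bit 5: prefix='11' -> emit 'i', reset
Bit 6: prefix='0' -> emit 'o', reset

Answer: 2 p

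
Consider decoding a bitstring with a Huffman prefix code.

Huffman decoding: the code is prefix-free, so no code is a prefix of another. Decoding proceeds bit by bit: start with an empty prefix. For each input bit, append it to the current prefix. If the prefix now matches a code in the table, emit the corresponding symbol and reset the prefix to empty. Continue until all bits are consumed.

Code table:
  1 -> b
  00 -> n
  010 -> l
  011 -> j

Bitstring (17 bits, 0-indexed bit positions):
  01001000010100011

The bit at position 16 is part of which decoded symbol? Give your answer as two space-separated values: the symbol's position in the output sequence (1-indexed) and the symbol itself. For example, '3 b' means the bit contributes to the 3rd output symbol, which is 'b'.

Answer: 7 j

Derivation:
Bit 0: prefix='0' (no match yet)
Bit 1: prefix='01' (no match yet)
Bit 2: prefix='010' -> emit 'l', reset
Bit 3: prefix='0' (no match yet)
Bit 4: prefix='01' (no match yet)
Bit 5: prefix='010' -> emit 'l', reset
Bit 6: prefix='0' (no match yet)
Bit 7: prefix='00' -> emit 'n', reset
Bit 8: prefix='0' (no match yet)
Bit 9: prefix='01' (no match yet)
Bit 10: prefix='010' -> emit 'l', reset
Bit 11: prefix='1' -> emit 'b', reset
Bit 12: prefix='0' (no match yet)
Bit 13: prefix='00' -> emit 'n', reset
Bit 14: prefix='0' (no match yet)
Bit 15: prefix='01' (no match yet)
Bit 16: prefix='011' -> emit 'j', reset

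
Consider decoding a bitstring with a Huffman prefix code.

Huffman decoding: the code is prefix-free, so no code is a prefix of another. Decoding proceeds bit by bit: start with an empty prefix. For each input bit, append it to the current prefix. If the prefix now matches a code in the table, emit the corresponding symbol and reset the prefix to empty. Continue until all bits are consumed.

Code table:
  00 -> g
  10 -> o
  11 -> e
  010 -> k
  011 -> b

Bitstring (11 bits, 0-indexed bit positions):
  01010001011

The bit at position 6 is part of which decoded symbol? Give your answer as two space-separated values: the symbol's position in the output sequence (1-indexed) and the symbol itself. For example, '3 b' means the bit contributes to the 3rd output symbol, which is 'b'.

Bit 0: prefix='0' (no match yet)
Bit 1: prefix='01' (no match yet)
Bit 2: prefix='010' -> emit 'k', reset
Bit 3: prefix='1' (no match yet)
Bit 4: prefix='10' -> emit 'o', reset
Bit 5: prefix='0' (no match yet)
Bit 6: prefix='00' -> emit 'g', reset
Bit 7: prefix='1' (no match yet)
Bit 8: prefix='10' -> emit 'o', reset
Bit 9: prefix='1' (no match yet)
Bit 10: prefix='11' -> emit 'e', reset

Answer: 3 g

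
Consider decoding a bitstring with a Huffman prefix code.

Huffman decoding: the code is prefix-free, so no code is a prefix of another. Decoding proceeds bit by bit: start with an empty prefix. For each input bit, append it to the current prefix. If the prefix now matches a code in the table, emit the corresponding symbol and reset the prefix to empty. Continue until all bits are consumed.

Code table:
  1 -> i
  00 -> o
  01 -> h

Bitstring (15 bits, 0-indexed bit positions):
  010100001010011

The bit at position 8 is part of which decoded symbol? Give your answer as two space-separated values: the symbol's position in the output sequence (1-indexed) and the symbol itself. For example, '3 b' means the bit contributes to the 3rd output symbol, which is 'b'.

Bit 0: prefix='0' (no match yet)
Bit 1: prefix='01' -> emit 'h', reset
Bit 2: prefix='0' (no match yet)
Bit 3: prefix='01' -> emit 'h', reset
Bit 4: prefix='0' (no match yet)
Bit 5: prefix='00' -> emit 'o', reset
Bit 6: prefix='0' (no match yet)
Bit 7: prefix='00' -> emit 'o', reset
Bit 8: prefix='1' -> emit 'i', reset
Bit 9: prefix='0' (no match yet)
Bit 10: prefix='01' -> emit 'h', reset
Bit 11: prefix='0' (no match yet)
Bit 12: prefix='00' -> emit 'o', reset

Answer: 5 i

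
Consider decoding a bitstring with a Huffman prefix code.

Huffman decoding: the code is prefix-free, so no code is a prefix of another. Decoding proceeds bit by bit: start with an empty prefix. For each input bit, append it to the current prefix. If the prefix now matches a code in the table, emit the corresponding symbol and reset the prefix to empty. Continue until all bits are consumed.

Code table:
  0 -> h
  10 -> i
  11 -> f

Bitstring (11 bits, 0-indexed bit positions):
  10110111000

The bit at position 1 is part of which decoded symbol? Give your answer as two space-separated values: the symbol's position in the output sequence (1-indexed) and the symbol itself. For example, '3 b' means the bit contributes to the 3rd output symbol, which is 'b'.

Answer: 1 i

Derivation:
Bit 0: prefix='1' (no match yet)
Bit 1: prefix='10' -> emit 'i', reset
Bit 2: prefix='1' (no match yet)
Bit 3: prefix='11' -> emit 'f', reset
Bit 4: prefix='0' -> emit 'h', reset
Bit 5: prefix='1' (no match yet)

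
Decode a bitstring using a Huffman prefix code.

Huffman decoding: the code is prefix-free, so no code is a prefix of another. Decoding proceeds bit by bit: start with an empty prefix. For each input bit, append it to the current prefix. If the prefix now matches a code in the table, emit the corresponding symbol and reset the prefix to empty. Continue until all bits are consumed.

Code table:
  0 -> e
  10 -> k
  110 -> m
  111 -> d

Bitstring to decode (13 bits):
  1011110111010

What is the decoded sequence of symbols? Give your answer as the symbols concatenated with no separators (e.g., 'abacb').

Bit 0: prefix='1' (no match yet)
Bit 1: prefix='10' -> emit 'k', reset
Bit 2: prefix='1' (no match yet)
Bit 3: prefix='11' (no match yet)
Bit 4: prefix='111' -> emit 'd', reset
Bit 5: prefix='1' (no match yet)
Bit 6: prefix='10' -> emit 'k', reset
Bit 7: prefix='1' (no match yet)
Bit 8: prefix='11' (no match yet)
Bit 9: prefix='111' -> emit 'd', reset
Bit 10: prefix='0' -> emit 'e', reset
Bit 11: prefix='1' (no match yet)
Bit 12: prefix='10' -> emit 'k', reset

Answer: kdkdek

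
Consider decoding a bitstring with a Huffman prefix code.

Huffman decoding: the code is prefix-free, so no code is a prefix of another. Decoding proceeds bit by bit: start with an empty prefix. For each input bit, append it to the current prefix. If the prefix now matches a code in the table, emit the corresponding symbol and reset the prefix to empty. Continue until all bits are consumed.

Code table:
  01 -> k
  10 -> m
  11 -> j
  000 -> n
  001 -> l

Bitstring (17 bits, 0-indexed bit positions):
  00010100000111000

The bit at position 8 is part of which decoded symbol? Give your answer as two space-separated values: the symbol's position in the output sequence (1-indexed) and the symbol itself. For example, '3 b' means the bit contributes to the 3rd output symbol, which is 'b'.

Answer: 4 n

Derivation:
Bit 0: prefix='0' (no match yet)
Bit 1: prefix='00' (no match yet)
Bit 2: prefix='000' -> emit 'n', reset
Bit 3: prefix='1' (no match yet)
Bit 4: prefix='10' -> emit 'm', reset
Bit 5: prefix='1' (no match yet)
Bit 6: prefix='10' -> emit 'm', reset
Bit 7: prefix='0' (no match yet)
Bit 8: prefix='00' (no match yet)
Bit 9: prefix='000' -> emit 'n', reset
Bit 10: prefix='0' (no match yet)
Bit 11: prefix='01' -> emit 'k', reset
Bit 12: prefix='1' (no match yet)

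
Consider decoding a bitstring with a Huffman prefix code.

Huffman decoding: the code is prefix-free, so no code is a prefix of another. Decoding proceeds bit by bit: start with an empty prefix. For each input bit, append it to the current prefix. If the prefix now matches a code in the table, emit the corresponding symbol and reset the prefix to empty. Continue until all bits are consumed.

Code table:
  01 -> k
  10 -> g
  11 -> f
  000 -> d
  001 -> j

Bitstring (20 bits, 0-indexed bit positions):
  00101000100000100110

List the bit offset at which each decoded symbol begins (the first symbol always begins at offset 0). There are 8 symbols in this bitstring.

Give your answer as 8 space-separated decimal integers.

Answer: 0 3 5 8 10 13 15 18

Derivation:
Bit 0: prefix='0' (no match yet)
Bit 1: prefix='00' (no match yet)
Bit 2: prefix='001' -> emit 'j', reset
Bit 3: prefix='0' (no match yet)
Bit 4: prefix='01' -> emit 'k', reset
Bit 5: prefix='0' (no match yet)
Bit 6: prefix='00' (no match yet)
Bit 7: prefix='000' -> emit 'd', reset
Bit 8: prefix='1' (no match yet)
Bit 9: prefix='10' -> emit 'g', reset
Bit 10: prefix='0' (no match yet)
Bit 11: prefix='00' (no match yet)
Bit 12: prefix='000' -> emit 'd', reset
Bit 13: prefix='0' (no match yet)
Bit 14: prefix='01' -> emit 'k', reset
Bit 15: prefix='0' (no match yet)
Bit 16: prefix='00' (no match yet)
Bit 17: prefix='001' -> emit 'j', reset
Bit 18: prefix='1' (no match yet)
Bit 19: prefix='10' -> emit 'g', reset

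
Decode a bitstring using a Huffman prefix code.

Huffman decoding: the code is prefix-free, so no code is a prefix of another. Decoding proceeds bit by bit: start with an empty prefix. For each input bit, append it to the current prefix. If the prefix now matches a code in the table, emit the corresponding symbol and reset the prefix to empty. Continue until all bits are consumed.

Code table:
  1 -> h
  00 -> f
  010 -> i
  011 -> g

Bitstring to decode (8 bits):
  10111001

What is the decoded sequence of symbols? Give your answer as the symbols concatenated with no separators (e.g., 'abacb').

Bit 0: prefix='1' -> emit 'h', reset
Bit 1: prefix='0' (no match yet)
Bit 2: prefix='01' (no match yet)
Bit 3: prefix='011' -> emit 'g', reset
Bit 4: prefix='1' -> emit 'h', reset
Bit 5: prefix='0' (no match yet)
Bit 6: prefix='00' -> emit 'f', reset
Bit 7: prefix='1' -> emit 'h', reset

Answer: hghfh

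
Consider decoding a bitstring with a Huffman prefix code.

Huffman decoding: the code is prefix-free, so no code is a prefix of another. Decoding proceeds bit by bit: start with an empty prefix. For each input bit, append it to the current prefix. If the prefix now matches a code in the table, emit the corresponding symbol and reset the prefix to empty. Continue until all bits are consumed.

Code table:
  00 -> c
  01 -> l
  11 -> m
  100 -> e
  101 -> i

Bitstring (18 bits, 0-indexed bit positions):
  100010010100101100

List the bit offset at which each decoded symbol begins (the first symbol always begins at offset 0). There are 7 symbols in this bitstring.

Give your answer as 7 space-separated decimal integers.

Bit 0: prefix='1' (no match yet)
Bit 1: prefix='10' (no match yet)
Bit 2: prefix='100' -> emit 'e', reset
Bit 3: prefix='0' (no match yet)
Bit 4: prefix='01' -> emit 'l', reset
Bit 5: prefix='0' (no match yet)
Bit 6: prefix='00' -> emit 'c', reset
Bit 7: prefix='1' (no match yet)
Bit 8: prefix='10' (no match yet)
Bit 9: prefix='101' -> emit 'i', reset
Bit 10: prefix='0' (no match yet)
Bit 11: prefix='00' -> emit 'c', reset
Bit 12: prefix='1' (no match yet)
Bit 13: prefix='10' (no match yet)
Bit 14: prefix='101' -> emit 'i', reset
Bit 15: prefix='1' (no match yet)
Bit 16: prefix='10' (no match yet)
Bit 17: prefix='100' -> emit 'e', reset

Answer: 0 3 5 7 10 12 15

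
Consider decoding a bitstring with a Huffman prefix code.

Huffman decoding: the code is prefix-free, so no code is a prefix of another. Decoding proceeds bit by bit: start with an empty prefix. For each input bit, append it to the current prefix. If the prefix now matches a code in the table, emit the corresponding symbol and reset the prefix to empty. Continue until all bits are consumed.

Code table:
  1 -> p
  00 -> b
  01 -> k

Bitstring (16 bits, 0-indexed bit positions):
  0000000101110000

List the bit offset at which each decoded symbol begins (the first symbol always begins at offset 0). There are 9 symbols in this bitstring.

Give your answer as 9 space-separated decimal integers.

Bit 0: prefix='0' (no match yet)
Bit 1: prefix='00' -> emit 'b', reset
Bit 2: prefix='0' (no match yet)
Bit 3: prefix='00' -> emit 'b', reset
Bit 4: prefix='0' (no match yet)
Bit 5: prefix='00' -> emit 'b', reset
Bit 6: prefix='0' (no match yet)
Bit 7: prefix='01' -> emit 'k', reset
Bit 8: prefix='0' (no match yet)
Bit 9: prefix='01' -> emit 'k', reset
Bit 10: prefix='1' -> emit 'p', reset
Bit 11: prefix='1' -> emit 'p', reset
Bit 12: prefix='0' (no match yet)
Bit 13: prefix='00' -> emit 'b', reset
Bit 14: prefix='0' (no match yet)
Bit 15: prefix='00' -> emit 'b', reset

Answer: 0 2 4 6 8 10 11 12 14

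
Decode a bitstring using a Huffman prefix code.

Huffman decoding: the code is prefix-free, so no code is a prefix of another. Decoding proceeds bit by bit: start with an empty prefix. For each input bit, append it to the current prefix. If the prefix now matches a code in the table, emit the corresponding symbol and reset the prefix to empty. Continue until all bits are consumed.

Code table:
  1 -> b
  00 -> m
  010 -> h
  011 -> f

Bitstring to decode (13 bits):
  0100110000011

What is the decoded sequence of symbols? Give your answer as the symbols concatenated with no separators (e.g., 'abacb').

Bit 0: prefix='0' (no match yet)
Bit 1: prefix='01' (no match yet)
Bit 2: prefix='010' -> emit 'h', reset
Bit 3: prefix='0' (no match yet)
Bit 4: prefix='01' (no match yet)
Bit 5: prefix='011' -> emit 'f', reset
Bit 6: prefix='0' (no match yet)
Bit 7: prefix='00' -> emit 'm', reset
Bit 8: prefix='0' (no match yet)
Bit 9: prefix='00' -> emit 'm', reset
Bit 10: prefix='0' (no match yet)
Bit 11: prefix='01' (no match yet)
Bit 12: prefix='011' -> emit 'f', reset

Answer: hfmmf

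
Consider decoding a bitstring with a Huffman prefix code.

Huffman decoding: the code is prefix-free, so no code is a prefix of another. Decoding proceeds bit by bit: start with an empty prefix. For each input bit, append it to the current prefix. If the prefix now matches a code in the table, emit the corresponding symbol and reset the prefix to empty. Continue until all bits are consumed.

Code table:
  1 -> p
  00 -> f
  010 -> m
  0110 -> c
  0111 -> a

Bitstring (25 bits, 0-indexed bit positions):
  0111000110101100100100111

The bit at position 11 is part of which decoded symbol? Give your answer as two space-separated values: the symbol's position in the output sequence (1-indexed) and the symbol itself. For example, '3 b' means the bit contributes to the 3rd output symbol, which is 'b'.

Bit 0: prefix='0' (no match yet)
Bit 1: prefix='01' (no match yet)
Bit 2: prefix='011' (no match yet)
Bit 3: prefix='0111' -> emit 'a', reset
Bit 4: prefix='0' (no match yet)
Bit 5: prefix='00' -> emit 'f', reset
Bit 6: prefix='0' (no match yet)
Bit 7: prefix='01' (no match yet)
Bit 8: prefix='011' (no match yet)
Bit 9: prefix='0110' -> emit 'c', reset
Bit 10: prefix='1' -> emit 'p', reset
Bit 11: prefix='0' (no match yet)
Bit 12: prefix='01' (no match yet)
Bit 13: prefix='011' (no match yet)
Bit 14: prefix='0110' -> emit 'c', reset
Bit 15: prefix='0' (no match yet)

Answer: 5 c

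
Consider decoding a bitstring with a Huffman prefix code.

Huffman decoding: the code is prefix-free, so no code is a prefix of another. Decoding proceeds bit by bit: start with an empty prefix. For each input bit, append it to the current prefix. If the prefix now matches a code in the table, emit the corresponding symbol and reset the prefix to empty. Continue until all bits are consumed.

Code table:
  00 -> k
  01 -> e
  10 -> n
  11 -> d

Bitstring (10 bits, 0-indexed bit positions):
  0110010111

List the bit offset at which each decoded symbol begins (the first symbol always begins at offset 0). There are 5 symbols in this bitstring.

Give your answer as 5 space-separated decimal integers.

Bit 0: prefix='0' (no match yet)
Bit 1: prefix='01' -> emit 'e', reset
Bit 2: prefix='1' (no match yet)
Bit 3: prefix='10' -> emit 'n', reset
Bit 4: prefix='0' (no match yet)
Bit 5: prefix='01' -> emit 'e', reset
Bit 6: prefix='0' (no match yet)
Bit 7: prefix='01' -> emit 'e', reset
Bit 8: prefix='1' (no match yet)
Bit 9: prefix='11' -> emit 'd', reset

Answer: 0 2 4 6 8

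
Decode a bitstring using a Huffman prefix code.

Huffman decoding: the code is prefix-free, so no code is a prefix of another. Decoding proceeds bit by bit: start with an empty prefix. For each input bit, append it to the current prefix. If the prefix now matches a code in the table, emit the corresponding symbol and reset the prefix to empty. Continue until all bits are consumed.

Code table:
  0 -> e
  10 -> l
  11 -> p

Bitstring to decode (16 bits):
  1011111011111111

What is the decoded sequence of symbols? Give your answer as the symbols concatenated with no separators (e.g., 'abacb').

Bit 0: prefix='1' (no match yet)
Bit 1: prefix='10' -> emit 'l', reset
Bit 2: prefix='1' (no match yet)
Bit 3: prefix='11' -> emit 'p', reset
Bit 4: prefix='1' (no match yet)
Bit 5: prefix='11' -> emit 'p', reset
Bit 6: prefix='1' (no match yet)
Bit 7: prefix='10' -> emit 'l', reset
Bit 8: prefix='1' (no match yet)
Bit 9: prefix='11' -> emit 'p', reset
Bit 10: prefix='1' (no match yet)
Bit 11: prefix='11' -> emit 'p', reset
Bit 12: prefix='1' (no match yet)
Bit 13: prefix='11' -> emit 'p', reset
Bit 14: prefix='1' (no match yet)
Bit 15: prefix='11' -> emit 'p', reset

Answer: lpplpppp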